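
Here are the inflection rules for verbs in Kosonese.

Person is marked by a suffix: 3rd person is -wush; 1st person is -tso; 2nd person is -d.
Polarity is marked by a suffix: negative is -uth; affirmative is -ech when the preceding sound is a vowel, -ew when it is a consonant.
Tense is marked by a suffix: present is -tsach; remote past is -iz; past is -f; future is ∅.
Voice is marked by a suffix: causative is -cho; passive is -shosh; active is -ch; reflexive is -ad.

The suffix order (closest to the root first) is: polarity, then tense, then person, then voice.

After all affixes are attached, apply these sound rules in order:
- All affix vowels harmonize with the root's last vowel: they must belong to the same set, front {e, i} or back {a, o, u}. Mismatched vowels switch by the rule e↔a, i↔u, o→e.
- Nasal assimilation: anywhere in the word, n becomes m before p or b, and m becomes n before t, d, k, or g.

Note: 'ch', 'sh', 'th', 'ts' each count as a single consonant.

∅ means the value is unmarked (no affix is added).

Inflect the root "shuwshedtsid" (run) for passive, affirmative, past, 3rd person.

shuwshedtsidewfwishshesh

Attach polarity affirmative -ew (after consonant 'd') → shuwshedtsidew.
Attach tense past -f → shuwshedtsidewf.
Attach person 3rd person -wush → shuwshedtsidewfwush.
Attach voice passive -shosh → shuwshedtsidewfwushshosh.
Apply vowel harmony: shuwshedtsidewfwushshosh → shuwshedtsidewfwishshesh.
Nasal assimilation: no change.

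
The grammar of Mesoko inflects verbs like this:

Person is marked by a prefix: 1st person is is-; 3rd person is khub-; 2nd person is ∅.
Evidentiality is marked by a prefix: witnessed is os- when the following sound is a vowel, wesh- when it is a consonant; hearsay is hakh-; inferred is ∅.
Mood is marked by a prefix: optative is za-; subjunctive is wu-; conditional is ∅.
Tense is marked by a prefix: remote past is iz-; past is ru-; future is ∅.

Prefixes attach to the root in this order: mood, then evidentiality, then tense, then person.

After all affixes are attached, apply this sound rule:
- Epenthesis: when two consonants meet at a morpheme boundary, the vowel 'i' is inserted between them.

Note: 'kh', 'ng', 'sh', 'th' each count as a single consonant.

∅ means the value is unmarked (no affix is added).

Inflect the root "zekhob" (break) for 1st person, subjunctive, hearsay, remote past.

Attach mood subjunctive wu- → wuzekhob.
Attach evidentiality hearsay hakh- → hakhwuzekhob.
Attach tense remote past iz- → izhakhwuzekhob.
Attach person 1st person is- → isizhakhwuzekhob.
Apply epenthesis: isizhakhwuzekhob → isizihakhiwuzekhob.

isizihakhiwuzekhob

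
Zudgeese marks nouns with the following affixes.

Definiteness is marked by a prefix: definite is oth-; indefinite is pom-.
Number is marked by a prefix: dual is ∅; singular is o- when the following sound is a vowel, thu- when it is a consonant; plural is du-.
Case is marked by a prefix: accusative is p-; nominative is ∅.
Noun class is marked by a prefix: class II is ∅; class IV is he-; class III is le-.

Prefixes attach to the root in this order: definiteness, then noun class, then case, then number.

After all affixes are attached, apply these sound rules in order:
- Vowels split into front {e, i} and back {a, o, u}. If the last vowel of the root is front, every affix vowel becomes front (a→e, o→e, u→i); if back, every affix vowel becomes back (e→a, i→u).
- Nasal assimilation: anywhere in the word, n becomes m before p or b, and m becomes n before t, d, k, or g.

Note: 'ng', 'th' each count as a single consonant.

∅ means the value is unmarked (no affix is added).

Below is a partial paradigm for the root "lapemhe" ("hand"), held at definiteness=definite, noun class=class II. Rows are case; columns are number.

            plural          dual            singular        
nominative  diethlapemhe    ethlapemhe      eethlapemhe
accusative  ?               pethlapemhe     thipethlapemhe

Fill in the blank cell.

Attach definiteness definite oth- → othlapemhe.
noun class = class II: zero marking, form stays othlapemhe.
Attach case accusative p- → pothlapemhe.
Attach number plural du- → dupothlapemhe.
Apply vowel harmony: dupothlapemhe → dipethlapemhe.
Nasal assimilation: no change.

dipethlapemhe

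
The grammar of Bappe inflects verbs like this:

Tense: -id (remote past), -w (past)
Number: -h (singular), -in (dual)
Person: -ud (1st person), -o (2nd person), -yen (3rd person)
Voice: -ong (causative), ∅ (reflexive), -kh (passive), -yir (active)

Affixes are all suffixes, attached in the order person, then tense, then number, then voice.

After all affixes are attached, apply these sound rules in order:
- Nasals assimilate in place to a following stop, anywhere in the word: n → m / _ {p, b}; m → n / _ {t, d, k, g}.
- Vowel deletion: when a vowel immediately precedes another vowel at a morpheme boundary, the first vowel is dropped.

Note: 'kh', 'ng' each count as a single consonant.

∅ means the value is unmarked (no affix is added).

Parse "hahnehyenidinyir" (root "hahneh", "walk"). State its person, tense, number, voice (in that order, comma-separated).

3rd person, remote past, dual, active

Segment: hahneh-yen-id-in-yir.
person: -yen → 3rd person.
tense: -id → remote past.
number: -in → dual.
voice: -yir → active.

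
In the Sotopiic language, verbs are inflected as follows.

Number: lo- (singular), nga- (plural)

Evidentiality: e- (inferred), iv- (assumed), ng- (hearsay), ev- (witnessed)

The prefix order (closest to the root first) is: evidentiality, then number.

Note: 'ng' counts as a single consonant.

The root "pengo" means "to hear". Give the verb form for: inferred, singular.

Attach evidentiality inferred e- → epengo.
Attach number singular lo- → loepengo.

loepengo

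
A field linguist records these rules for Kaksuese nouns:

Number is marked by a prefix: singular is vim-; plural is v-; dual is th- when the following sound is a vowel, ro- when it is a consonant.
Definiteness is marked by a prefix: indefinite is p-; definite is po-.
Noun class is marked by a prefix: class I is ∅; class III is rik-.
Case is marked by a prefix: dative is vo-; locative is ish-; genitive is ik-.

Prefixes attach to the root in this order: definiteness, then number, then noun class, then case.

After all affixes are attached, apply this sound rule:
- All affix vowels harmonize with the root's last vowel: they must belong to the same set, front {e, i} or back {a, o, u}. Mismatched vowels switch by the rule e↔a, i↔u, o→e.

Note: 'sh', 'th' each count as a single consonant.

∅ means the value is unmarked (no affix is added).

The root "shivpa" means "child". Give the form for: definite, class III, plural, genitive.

Attach definiteness definite po- → poshivpa.
Attach number plural v- → vposhivpa.
Attach noun class class III rik- → rikvposhivpa.
Attach case genitive ik- → ikrikvposhivpa.
Apply vowel harmony: ikrikvposhivpa → ukrukvposhivpa.

ukrukvposhivpa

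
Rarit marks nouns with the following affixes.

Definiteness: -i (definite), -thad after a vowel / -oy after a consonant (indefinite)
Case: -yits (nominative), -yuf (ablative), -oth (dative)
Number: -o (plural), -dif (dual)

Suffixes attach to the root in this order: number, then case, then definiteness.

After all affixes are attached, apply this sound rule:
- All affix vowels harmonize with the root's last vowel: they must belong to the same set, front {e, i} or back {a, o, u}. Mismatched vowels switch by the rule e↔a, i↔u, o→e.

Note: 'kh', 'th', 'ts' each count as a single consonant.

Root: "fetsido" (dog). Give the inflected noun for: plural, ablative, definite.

fetsidooyufu

Attach number plural -o → fetsidoo.
Attach case ablative -yuf → fetsidooyuf.
Attach definiteness definite -i → fetsidooyufi.
Apply vowel harmony: fetsidooyufi → fetsidooyufu.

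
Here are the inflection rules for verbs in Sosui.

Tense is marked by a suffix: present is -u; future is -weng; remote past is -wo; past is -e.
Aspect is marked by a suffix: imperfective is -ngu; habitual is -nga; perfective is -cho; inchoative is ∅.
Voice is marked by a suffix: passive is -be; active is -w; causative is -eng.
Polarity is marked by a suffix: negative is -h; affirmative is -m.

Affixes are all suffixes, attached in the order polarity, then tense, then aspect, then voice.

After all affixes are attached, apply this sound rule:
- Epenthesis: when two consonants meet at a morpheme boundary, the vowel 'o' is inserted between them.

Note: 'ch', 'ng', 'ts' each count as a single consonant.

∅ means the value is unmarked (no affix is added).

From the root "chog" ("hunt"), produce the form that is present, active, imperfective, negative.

chogohunguw

Attach polarity negative -h → chogh.
Attach tense present -u → choghu.
Attach aspect imperfective -ngu → choghungu.
Attach voice active -w → choghunguw.
Apply epenthesis: choghunguw → chogohunguw.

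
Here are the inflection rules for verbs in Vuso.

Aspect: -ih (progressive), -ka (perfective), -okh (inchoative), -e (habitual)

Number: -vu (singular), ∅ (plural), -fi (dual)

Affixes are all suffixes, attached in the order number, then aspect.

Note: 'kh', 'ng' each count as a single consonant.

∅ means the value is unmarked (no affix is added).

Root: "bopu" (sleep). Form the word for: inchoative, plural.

number = plural: zero marking, form stays bopu.
Attach aspect inchoative -okh → bopuokh.

bopuokh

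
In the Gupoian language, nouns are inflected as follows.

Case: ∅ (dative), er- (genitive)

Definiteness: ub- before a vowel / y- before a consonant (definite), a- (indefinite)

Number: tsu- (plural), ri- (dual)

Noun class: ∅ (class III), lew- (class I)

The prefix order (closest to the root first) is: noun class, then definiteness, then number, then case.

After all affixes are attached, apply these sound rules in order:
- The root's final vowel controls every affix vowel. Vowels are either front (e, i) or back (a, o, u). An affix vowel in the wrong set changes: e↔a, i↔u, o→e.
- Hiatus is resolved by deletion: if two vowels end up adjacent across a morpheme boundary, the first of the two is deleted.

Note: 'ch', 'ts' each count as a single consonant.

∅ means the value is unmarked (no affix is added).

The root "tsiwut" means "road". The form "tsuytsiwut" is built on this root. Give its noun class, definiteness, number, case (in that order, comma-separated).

class III, definite, plural, dative

Segment: tsu-y-tsiwut.
noun class: ∅ → class III.
definiteness: ub/y- → definite.
number: tsu- → plural.
case: ∅ → dative.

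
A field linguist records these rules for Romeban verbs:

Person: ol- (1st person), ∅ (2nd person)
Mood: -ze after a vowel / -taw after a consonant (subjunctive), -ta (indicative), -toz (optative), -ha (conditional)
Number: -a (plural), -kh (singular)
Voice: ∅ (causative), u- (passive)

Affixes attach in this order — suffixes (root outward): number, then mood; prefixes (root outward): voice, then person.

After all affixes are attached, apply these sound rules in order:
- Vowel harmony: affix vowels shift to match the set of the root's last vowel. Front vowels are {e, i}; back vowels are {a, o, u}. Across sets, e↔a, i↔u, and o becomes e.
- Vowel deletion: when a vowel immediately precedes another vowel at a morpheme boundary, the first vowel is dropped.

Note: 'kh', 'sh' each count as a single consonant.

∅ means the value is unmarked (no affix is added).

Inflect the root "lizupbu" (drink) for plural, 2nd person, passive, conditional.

ulizupbaha

Attach voice passive u- → ulizupbu.
Attach number plural -a → ulizupbua.
Attach mood conditional -ha → ulizupbuaha.
person = 2nd person: zero marking, form stays ulizupbuaha.
Vowel harmony: no change.
Apply vowel deletion: ulizupbuaha → ulizupbaha.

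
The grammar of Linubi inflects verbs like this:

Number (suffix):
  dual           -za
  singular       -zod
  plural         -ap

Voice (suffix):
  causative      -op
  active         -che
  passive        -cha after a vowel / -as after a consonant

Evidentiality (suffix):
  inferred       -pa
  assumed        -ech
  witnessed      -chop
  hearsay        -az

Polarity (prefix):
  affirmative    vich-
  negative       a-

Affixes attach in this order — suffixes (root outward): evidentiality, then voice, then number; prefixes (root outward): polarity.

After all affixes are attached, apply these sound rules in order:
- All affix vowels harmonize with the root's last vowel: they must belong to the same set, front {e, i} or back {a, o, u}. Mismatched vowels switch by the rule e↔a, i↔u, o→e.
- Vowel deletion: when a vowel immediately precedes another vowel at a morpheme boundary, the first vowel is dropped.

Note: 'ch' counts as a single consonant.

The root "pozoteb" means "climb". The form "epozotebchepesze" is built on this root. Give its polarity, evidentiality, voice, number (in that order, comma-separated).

negative, witnessed, passive, dual

Segment: a-pozoteb-chop-as-za.
polarity: a- → negative.
evidentiality: -chop → witnessed.
voice: -cha/as → passive.
number: -za → dual.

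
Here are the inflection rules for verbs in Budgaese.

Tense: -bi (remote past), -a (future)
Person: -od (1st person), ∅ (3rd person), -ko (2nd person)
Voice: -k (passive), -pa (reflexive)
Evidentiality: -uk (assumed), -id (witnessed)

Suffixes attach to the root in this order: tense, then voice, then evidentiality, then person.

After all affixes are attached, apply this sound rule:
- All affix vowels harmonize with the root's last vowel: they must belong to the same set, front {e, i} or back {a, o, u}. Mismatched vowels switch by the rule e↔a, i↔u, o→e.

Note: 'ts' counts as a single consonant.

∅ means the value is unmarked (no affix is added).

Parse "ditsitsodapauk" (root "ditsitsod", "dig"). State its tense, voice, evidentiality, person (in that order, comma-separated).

future, reflexive, assumed, 3rd person

Segment: ditsitsod-a-pa-uk.
tense: -a → future.
voice: -pa → reflexive.
evidentiality: -uk → assumed.
person: ∅ → 3rd person.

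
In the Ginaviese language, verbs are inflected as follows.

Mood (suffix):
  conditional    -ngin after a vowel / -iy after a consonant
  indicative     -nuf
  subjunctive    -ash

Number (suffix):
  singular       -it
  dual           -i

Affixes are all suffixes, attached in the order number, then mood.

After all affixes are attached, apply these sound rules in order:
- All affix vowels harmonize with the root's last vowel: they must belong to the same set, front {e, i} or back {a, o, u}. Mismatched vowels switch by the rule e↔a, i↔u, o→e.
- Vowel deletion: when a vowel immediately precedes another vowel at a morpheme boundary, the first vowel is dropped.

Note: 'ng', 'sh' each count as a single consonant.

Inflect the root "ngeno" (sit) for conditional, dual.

ngenungun

Attach number dual -i → ngenoi.
Attach mood conditional -ngin (after vowel 'i') → ngenoingin.
Apply vowel harmony: ngenoingin → ngenoungun.
Apply vowel deletion: ngenoungun → ngenungun.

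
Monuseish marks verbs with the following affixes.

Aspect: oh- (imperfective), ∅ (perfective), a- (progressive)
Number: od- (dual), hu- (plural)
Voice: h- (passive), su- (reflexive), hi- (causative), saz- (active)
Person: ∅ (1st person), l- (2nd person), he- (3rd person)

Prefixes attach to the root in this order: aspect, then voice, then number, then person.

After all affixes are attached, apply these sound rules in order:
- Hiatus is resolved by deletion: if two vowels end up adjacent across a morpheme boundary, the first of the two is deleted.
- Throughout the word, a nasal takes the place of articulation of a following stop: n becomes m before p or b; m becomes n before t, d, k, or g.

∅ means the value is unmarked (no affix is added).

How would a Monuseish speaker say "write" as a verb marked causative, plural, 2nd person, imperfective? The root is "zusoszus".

lhuhohzusoszus

Attach aspect imperfective oh- → ohzusoszus.
Attach voice causative hi- → hiohzusoszus.
Attach number plural hu- → huhiohzusoszus.
Attach person 2nd person l- → lhuhiohzusoszus.
Apply vowel deletion: lhuhiohzusoszus → lhuhohzusoszus.
Nasal assimilation: no change.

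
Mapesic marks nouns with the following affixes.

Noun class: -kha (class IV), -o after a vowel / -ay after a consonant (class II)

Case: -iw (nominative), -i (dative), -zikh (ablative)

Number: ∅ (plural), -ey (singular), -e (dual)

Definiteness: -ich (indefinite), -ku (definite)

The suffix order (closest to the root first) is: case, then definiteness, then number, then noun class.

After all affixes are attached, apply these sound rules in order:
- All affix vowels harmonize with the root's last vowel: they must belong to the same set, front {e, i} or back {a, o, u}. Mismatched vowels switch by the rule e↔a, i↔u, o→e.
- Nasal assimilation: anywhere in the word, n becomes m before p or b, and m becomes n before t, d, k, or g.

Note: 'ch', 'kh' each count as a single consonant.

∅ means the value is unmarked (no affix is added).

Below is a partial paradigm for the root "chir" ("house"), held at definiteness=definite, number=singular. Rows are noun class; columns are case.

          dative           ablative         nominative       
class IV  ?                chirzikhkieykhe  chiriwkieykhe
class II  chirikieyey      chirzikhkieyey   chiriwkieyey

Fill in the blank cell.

Attach case dative -i → chiri.
Attach definiteness definite -ku → chiriku.
Attach number singular -ey → chirikuey.
Attach noun class class IV -kha → chirikueykha.
Apply vowel harmony: chirikueykha → chirikieykhe.
Nasal assimilation: no change.

chirikieykhe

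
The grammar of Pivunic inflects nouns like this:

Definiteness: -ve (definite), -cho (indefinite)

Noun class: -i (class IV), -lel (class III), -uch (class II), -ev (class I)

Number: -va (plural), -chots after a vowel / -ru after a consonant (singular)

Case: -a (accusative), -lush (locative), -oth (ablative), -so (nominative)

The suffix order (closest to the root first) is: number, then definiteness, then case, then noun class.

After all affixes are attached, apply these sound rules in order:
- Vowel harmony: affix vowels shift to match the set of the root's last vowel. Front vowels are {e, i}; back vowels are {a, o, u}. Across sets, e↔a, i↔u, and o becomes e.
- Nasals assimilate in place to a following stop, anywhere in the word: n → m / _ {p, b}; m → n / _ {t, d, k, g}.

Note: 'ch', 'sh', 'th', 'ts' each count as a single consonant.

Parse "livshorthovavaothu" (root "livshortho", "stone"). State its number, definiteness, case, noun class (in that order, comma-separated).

Segment: livshortho-va-ve-oth-i.
number: -va → plural.
definiteness: -ve → definite.
case: -oth → ablative.
noun class: -i → class IV.

plural, definite, ablative, class IV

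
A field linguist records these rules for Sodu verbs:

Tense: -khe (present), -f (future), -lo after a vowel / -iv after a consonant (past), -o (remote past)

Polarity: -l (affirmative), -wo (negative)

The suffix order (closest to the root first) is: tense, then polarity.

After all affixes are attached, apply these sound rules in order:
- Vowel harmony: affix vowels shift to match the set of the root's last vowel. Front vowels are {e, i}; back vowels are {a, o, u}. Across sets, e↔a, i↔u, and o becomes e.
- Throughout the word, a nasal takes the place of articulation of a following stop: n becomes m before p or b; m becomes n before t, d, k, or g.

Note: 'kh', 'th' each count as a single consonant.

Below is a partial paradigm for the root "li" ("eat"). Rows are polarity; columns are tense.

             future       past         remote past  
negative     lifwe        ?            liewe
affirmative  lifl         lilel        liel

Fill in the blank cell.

Attach tense past -lo (after vowel 'i') → lilo.
Attach polarity negative -wo → lilowo.
Apply vowel harmony: lilowo → lilewe.
Nasal assimilation: no change.

lilewe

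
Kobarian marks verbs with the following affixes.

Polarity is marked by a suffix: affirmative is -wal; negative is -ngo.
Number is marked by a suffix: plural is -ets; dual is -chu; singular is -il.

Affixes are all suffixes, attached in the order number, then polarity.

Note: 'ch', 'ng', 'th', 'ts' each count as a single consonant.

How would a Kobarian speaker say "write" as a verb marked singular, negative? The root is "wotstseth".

wotstsethilngo

Attach number singular -il → wotstsethil.
Attach polarity negative -ngo → wotstsethilngo.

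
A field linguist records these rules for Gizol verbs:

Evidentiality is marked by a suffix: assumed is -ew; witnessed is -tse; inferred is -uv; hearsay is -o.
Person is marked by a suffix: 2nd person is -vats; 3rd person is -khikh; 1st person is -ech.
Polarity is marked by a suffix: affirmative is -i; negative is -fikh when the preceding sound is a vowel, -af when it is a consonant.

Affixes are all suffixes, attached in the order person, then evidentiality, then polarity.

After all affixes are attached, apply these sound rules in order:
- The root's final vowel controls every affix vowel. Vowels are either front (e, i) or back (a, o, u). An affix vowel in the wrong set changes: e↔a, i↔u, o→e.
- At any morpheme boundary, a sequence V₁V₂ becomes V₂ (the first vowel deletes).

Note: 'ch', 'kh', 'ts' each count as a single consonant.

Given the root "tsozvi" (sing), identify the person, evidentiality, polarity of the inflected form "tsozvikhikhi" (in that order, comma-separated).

3rd person, hearsay, affirmative

Segment: tsozvi-khikh-o-i.
person: -khikh → 3rd person.
evidentiality: -o → hearsay.
polarity: -i → affirmative.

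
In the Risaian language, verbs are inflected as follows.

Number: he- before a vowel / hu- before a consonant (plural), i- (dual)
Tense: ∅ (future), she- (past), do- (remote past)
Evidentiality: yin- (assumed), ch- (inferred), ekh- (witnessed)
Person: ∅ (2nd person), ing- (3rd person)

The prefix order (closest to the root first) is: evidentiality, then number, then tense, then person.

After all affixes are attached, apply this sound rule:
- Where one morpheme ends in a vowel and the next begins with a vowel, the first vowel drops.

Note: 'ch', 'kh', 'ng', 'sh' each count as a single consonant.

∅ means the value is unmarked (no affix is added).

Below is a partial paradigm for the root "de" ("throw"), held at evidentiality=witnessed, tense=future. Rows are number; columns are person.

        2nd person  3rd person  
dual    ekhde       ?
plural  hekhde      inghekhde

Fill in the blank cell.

Attach evidentiality witnessed ekh- → ekhde.
Attach number dual i- → iekhde.
tense = future: zero marking, form stays iekhde.
Attach person 3rd person ing- → ingiekhde.
Apply vowel deletion: ingiekhde → ingekhde.

ingekhde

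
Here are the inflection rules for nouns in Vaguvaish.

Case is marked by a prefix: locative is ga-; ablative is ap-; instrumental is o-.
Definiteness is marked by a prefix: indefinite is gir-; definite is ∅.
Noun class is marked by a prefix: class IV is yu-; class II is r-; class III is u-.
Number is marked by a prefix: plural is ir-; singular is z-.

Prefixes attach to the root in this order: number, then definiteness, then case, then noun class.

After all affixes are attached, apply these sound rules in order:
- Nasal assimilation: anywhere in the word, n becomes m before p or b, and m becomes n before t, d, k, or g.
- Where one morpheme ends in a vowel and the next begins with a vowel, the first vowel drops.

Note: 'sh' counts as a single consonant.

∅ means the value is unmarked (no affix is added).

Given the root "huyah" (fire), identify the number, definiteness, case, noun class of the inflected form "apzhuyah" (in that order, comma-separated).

singular, definite, ablative, class III

Segment: u-ap-z-huyah.
number: z- → singular.
definiteness: ∅ → definite.
case: ap- → ablative.
noun class: u- → class III.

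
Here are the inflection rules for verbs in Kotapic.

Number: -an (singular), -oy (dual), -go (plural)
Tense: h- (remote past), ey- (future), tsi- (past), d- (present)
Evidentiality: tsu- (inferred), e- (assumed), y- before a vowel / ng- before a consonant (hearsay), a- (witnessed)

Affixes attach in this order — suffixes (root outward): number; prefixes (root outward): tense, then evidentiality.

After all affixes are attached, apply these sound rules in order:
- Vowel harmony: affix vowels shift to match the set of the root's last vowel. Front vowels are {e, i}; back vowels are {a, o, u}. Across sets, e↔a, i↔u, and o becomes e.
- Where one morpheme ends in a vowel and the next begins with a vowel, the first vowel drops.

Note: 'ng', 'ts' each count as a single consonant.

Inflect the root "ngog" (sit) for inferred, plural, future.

Attach number plural -go → ngoggo.
Attach tense future ey- → eyngoggo.
Attach evidentiality inferred tsu- → tsueyngoggo.
Apply vowel harmony: tsueyngoggo → tsuayngoggo.
Apply vowel deletion: tsuayngoggo → tsayngoggo.

tsayngoggo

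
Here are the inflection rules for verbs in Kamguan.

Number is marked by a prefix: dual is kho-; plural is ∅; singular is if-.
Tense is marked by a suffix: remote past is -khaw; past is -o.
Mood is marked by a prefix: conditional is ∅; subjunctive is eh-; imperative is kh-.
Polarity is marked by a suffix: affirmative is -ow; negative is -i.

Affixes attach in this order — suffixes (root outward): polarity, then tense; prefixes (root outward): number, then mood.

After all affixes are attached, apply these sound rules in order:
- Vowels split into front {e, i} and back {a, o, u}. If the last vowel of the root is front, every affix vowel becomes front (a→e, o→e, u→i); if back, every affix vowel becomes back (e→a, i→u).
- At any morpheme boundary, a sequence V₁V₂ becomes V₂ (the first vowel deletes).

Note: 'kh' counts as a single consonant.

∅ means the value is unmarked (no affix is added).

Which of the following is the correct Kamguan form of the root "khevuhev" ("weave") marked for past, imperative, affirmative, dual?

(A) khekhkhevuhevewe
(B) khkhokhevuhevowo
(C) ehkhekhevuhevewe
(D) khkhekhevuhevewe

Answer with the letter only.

D

Attach polarity affirmative -ow → khevuhevow.
Attach number dual kho- → khokhevuhevow.
Attach mood imperative kh- → khkhokhevuhevow.
Attach tense past -o → khkhokhevuhevowo.
Apply vowel harmony: khkhokhevuhevowo → khkhekhevuhevewe.
Vowel deletion: no change.
So the correct form is khkhekhevuhevewe, option (D).
(C) ehkhekhevuhevewe is wrong: it uses subjunctive instead of imperative for mood.
(B) khkhokhevuhevowo is wrong: it fails to apply the sound rule(s).
(A) khekhkhevuhevewe is wrong: it has the affixes in the wrong order.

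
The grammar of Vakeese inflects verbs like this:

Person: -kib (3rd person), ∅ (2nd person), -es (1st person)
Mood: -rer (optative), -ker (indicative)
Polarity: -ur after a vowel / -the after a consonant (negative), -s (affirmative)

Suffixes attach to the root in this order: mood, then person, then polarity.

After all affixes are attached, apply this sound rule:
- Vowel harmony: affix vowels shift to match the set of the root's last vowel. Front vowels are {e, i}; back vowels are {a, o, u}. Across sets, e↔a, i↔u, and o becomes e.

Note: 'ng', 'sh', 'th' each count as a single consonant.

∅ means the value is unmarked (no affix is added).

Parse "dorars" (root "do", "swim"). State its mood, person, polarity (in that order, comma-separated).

Segment: do-rer-s.
mood: -rer → optative.
person: ∅ → 2nd person.
polarity: -s → affirmative.

optative, 2nd person, affirmative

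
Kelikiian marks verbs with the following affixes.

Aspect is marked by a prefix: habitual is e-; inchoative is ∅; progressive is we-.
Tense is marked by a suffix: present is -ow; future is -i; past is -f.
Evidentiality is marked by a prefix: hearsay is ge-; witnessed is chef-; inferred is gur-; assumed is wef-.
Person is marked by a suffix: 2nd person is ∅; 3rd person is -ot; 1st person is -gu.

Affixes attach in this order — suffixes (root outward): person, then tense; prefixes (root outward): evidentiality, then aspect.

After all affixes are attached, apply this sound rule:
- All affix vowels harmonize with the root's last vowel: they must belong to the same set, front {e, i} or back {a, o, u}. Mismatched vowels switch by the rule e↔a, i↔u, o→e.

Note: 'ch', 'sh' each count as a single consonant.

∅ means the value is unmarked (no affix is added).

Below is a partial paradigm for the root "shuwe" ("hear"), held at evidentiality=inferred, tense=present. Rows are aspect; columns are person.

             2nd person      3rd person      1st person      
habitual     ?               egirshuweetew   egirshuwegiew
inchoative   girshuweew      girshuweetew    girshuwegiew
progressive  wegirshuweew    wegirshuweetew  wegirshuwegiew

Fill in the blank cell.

Attach evidentiality inferred gur- → gurshuwe.
person = 2nd person: zero marking, form stays gurshuwe.
Attach tense present -ow → gurshuweow.
Attach aspect habitual e- → egurshuweow.
Apply vowel harmony: egurshuweow → egirshuweew.

egirshuweew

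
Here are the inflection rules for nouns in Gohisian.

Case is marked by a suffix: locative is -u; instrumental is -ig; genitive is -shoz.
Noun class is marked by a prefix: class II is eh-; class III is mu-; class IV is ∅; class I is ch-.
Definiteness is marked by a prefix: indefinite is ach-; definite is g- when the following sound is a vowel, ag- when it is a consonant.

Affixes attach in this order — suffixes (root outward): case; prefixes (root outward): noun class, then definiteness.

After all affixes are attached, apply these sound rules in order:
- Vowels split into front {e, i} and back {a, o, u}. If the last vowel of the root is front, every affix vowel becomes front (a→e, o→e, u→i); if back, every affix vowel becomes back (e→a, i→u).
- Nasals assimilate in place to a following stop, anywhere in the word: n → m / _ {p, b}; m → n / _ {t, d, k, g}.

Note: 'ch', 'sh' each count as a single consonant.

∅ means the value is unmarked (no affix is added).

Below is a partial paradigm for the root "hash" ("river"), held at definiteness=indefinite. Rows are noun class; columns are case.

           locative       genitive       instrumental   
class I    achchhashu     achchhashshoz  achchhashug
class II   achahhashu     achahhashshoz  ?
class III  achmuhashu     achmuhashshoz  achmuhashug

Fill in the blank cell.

achahhashug

Attach noun class class II eh- → ehhash.
Attach case instrumental -ig → ehhashig.
Attach definiteness indefinite ach- → achehhashig.
Apply vowel harmony: achehhashig → achahhashug.
Nasal assimilation: no change.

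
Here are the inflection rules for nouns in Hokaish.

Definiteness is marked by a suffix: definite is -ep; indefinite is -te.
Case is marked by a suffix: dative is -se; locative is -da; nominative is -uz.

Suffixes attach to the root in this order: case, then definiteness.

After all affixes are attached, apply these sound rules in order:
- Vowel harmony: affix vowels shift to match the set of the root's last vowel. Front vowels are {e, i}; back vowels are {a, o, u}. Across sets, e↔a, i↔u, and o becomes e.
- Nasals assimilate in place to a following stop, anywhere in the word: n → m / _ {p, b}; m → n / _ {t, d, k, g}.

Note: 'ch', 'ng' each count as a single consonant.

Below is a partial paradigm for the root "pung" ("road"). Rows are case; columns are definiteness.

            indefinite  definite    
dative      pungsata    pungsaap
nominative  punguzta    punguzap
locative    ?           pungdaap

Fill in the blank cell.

pungdata

Attach case locative -da → pungda.
Attach definiteness indefinite -te → pungdate.
Apply vowel harmony: pungdate → pungdata.
Nasal assimilation: no change.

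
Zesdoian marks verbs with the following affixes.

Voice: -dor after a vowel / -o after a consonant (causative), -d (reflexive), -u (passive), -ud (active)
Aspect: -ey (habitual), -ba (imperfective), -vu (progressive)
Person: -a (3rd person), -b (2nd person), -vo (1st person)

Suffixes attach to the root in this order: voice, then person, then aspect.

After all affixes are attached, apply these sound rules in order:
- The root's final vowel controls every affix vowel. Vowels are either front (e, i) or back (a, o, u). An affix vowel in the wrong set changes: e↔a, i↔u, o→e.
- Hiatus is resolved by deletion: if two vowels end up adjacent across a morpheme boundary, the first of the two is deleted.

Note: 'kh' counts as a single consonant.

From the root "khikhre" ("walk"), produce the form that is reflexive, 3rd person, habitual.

Attach voice reflexive -d → khikhred.
Attach person 3rd person -a → khikhreda.
Attach aspect habitual -ey → khikhredaey.
Apply vowel harmony: khikhredaey → khikhredeey.
Apply vowel deletion: khikhredeey → khikhredey.

khikhredey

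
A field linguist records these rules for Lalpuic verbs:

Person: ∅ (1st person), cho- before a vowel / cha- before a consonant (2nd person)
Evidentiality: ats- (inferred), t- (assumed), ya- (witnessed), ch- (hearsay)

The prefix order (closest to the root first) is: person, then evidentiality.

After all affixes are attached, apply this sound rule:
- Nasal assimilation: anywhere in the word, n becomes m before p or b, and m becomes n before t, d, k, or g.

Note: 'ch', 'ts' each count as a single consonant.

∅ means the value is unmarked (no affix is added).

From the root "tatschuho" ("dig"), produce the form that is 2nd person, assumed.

Attach person 2nd person cha- (before consonant 't') → chatatschuho.
Attach evidentiality assumed t- → tchatatschuho.
Nasal assimilation: no change.

tchatatschuho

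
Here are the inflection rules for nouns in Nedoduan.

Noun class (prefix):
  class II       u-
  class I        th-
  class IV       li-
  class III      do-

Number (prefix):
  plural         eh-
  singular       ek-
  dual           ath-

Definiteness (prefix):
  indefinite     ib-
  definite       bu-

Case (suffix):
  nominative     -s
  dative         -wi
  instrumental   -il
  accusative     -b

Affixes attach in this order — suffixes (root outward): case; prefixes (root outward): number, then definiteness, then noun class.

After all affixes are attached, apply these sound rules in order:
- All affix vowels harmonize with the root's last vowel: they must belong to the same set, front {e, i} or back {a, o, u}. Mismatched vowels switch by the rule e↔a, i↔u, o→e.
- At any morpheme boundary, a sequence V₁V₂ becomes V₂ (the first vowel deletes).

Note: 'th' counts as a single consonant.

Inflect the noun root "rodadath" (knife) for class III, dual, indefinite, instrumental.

dubathrodadathul

Attach number dual ath- → athrodadath.
Attach definiteness indefinite ib- → ibathrodadath.
Attach case instrumental -il → ibathrodadathil.
Attach noun class class III do- → doibathrodadathil.
Apply vowel harmony: doibathrodadathil → doubathrodadathul.
Apply vowel deletion: doubathrodadathul → dubathrodadathul.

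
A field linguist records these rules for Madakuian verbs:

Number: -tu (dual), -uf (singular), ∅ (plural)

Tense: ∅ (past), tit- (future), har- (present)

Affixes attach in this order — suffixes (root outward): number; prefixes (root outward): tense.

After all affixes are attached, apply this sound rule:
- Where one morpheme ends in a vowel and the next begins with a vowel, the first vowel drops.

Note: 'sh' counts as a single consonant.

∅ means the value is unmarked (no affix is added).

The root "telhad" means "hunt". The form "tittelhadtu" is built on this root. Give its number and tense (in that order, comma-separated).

dual, future

Segment: tit-telhad-tu.
number: -tu → dual.
tense: tit- → future.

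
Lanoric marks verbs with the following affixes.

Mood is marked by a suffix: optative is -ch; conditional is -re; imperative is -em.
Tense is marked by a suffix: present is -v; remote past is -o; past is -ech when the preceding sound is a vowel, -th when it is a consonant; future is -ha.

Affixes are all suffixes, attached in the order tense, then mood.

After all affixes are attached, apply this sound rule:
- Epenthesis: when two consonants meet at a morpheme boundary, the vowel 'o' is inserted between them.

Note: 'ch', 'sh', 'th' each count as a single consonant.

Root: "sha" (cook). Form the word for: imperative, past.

shaechem

Attach tense past -ech (after vowel 'a') → shaech.
Attach mood imperative -em → shaechem.
Epenthesis: no change.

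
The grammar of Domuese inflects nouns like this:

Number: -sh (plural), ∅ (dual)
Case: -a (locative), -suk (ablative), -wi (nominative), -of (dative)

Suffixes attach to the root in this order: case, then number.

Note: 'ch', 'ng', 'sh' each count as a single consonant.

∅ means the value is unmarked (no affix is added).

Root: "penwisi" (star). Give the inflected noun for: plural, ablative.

Attach case ablative -suk → penwisisuk.
Attach number plural -sh → penwisisuksh.

penwisisuksh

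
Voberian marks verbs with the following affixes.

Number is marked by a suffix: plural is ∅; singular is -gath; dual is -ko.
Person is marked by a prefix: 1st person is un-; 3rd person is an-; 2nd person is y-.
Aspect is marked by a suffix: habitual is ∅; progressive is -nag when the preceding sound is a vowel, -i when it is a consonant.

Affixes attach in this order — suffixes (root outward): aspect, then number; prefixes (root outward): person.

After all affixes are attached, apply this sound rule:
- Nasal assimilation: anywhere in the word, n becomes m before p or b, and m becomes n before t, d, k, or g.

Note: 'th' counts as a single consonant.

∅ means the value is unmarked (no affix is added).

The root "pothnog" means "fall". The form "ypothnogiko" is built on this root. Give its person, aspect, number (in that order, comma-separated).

2nd person, progressive, dual

Segment: y-pothnog-i-ko.
person: y- → 2nd person.
aspect: -nag/i → progressive.
number: -ko → dual.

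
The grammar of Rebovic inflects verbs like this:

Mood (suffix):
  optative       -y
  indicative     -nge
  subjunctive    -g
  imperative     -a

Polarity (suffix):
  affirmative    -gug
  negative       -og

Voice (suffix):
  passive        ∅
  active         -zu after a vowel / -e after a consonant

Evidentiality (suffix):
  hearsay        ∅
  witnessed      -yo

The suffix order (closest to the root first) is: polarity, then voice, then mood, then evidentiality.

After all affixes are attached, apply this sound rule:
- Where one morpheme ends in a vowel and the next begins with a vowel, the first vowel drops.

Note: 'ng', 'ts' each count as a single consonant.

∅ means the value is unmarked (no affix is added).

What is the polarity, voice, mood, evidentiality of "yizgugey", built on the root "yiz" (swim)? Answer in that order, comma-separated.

affirmative, active, optative, hearsay

Segment: yiz-gug-e-y.
polarity: -gug → affirmative.
voice: -zu/e → active.
mood: -y → optative.
evidentiality: ∅ → hearsay.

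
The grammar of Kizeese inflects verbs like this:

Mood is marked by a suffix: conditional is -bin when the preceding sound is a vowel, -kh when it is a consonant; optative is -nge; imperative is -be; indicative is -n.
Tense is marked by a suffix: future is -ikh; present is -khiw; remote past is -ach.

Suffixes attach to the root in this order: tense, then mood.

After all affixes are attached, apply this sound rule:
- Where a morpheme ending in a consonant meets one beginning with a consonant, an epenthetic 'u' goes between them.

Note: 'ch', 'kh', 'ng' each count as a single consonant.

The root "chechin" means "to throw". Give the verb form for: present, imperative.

chechinukhiwube

Attach tense present -khiw → chechinkhiw.
Attach mood imperative -be → chechinkhiwbe.
Apply epenthesis: chechinkhiwbe → chechinukhiwube.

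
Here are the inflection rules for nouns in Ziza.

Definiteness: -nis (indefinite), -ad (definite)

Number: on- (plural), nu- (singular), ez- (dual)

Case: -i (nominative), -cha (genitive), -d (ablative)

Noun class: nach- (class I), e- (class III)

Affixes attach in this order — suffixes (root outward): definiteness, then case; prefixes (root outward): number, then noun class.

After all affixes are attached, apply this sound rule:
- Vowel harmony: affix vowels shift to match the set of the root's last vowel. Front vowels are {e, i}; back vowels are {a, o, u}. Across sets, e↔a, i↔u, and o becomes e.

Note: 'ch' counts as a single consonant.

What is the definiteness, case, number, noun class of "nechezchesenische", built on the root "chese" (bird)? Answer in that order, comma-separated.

indefinite, genitive, dual, class I

Segment: nach-ez-chese-nis-cha.
definiteness: -nis → indefinite.
case: -cha → genitive.
number: ez- → dual.
noun class: nach- → class I.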